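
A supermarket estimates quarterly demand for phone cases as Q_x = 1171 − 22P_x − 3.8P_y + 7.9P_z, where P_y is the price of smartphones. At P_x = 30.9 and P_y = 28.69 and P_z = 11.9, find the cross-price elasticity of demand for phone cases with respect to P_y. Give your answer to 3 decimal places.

At P_x = 30.9 and P_y = 28.69 and P_z = 11.9: Q_x = 476.188.
∂Q_x/∂P_y = -3.8.
ε = (∂Q_x/∂P_y)(P_y/Q_x) = -3.8 × (28.69/476.188) ≈ -0.229.
Since ε < 0, phone cases and smartphones are complements.

-0.229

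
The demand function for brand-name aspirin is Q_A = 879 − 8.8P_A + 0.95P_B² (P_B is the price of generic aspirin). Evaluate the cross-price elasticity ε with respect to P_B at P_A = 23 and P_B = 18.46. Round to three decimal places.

0.647

At P_A = 23 and P_B = 18.46: Q_A = 1000.333.
∂Q_A/∂P_B = 1.9P_B = 1.9(18.46) = 35.0740.
ε = (∂Q_A/∂P_B)(P_B/Q_A) = 35.0740 × (18.46/1000.333) ≈ 0.647.
ε > 0: substitutes.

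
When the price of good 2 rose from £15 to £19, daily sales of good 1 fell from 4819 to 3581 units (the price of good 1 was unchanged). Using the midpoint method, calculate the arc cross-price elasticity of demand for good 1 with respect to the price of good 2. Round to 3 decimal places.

-1.253

ΔQ_1 = 3581 − 4819 = -1238; ΔP_2 = 19 − 15 = 4.
Midpoints: Q̄_1 = 4200.0, P̄_2 = 17.00.
ε = (ΔQ_1/Q̄_1)/(ΔP_2/P̄_2) = (-1238/4200.0)/(4/17.00) ≈ -1.253.
ε < 0: good 1 and good 2 are complements.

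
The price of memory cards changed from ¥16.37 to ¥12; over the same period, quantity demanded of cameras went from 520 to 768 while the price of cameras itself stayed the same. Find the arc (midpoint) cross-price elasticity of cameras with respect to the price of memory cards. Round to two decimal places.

-1.25

ΔQ_A = 768 − 520 = 248; ΔP_B = 12 − 16.37 = -4.37.
Midpoints: Q̄_A = 644.0, P̄_B = 14.19.
ε = (ΔQ_A/Q̄_A)/(ΔP_B/P̄_B) = (248/644.0)/(-4.37/14.19) ≈ -1.25.
ε < 0: cameras and memory cards are complements.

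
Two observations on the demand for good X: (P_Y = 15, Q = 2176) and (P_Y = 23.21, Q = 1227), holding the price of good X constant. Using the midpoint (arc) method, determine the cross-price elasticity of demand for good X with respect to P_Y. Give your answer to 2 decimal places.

-1.30

ΔQ_X = 1227 − 2176 = -949; ΔP_Y = 23.21 − 15 = 8.21.
Midpoints: Q̄_X = 1701.5, P̄_Y = 19.11.
ε = (ΔQ_X/Q̄_X)/(ΔP_Y/P̄_Y) = (-949/1701.5)/(8.21/19.11) ≈ -1.30.
ε < 0: good X and good Y are complements.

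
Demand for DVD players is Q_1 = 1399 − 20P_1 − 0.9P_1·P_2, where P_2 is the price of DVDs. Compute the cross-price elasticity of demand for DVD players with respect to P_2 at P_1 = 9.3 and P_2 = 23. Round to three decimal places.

-0.189

At P_1 = 9.3 and P_2 = 23: Q_1 = 1020.49.
∂Q_1/∂P_2 = -0.9P_1 = -0.9(9.3) = -8.3700.
ε = (∂Q_1/∂P_2)(P_2/Q_1) = -8.3700 × (23/1020.49) ≈ -0.189.
ε < 0: complements.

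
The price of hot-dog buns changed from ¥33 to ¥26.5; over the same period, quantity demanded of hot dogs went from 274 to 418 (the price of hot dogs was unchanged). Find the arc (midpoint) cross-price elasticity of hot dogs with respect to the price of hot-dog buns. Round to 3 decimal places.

-1.905

ΔQ_A = 418 − 274 = 144; ΔP_B = 26.5 − 33 = -6.5.
Midpoints: Q̄_A = 346.0, P̄_B = 29.75.
ε = (ΔQ_A/Q̄_A)/(ΔP_B/P̄_B) = (144/346.0)/(-6.5/29.75) ≈ -1.905.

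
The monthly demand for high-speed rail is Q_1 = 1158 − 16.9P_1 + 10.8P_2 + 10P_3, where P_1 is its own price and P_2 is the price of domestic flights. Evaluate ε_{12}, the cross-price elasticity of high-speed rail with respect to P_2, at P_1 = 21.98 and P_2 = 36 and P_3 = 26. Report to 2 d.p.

0.27

At P_1 = 21.98 and P_2 = 36 and P_3 = 26: Q_1 = 1435.338.
∂Q_1/∂P_2 = 10.8.
ε = (∂Q_1/∂P_2)(P_2/Q_1) = 10.8 × (36/1435.338) ≈ 0.27.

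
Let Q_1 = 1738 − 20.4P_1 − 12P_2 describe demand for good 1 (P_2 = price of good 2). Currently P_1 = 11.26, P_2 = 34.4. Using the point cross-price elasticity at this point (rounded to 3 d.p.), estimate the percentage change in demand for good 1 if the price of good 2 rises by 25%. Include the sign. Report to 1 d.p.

At P_1 = 11.26, P_2 = 34.4: Q_1 = 1095.496.
∂Q_1/∂P_2 = -12.
ε = (∂Q_1/∂P_2)(P_2/Q_1) = -12.0000 × 34.4/1095.496 ≈ -0.377.
%ΔQ_1 ≈ ε × %ΔP_2 = -0.377 × (25%) = -9.4%.

-9.4%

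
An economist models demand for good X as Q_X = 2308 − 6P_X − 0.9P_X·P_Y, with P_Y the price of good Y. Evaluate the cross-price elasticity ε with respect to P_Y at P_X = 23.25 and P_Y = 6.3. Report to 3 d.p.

-0.065

At P_X = 23.25 and P_Y = 6.3: Q_X = 2036.672.
∂Q_X/∂P_Y = -0.9P_X = -0.9(23.25) = -20.9250.
ε = (∂Q_X/∂P_Y)(P_Y/Q_X) = -20.9250 × (6.3/2036.672) ≈ -0.065.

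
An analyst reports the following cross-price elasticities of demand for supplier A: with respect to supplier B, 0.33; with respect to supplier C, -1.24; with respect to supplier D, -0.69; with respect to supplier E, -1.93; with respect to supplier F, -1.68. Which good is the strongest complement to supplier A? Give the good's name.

supplier E

Complements have ε < 0. The most negative value is -1.93 (supplier E).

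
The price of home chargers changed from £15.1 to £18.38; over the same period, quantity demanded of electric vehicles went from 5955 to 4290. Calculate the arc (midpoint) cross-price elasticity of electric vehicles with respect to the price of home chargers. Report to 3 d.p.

ΔQ_A = 4290 − 5955 = -1665; ΔP_B = 18.38 − 15.1 = 3.28.
Midpoints: Q̄_A = 5122.5, P̄_B = 16.74.
ε = (ΔQ_A/Q̄_A)/(ΔP_B/P̄_B) = (-1665/5122.5)/(3.28/16.74) ≈ -1.659.
ε < 0: electric vehicles and home chargers are complements.

-1.659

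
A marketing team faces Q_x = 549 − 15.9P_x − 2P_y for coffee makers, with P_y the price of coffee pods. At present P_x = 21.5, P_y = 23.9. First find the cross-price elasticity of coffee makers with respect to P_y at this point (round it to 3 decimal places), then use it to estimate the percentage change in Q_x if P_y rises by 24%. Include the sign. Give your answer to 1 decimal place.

At P_x = 21.5, P_y = 23.9: Q_x = 159.35.
∂Q_x/∂P_y = -2.
ε = (∂Q_x/∂P_y)(P_y/Q_x) = -2.0000 × 23.9/159.35 ≈ -0.300.
%ΔQ_x ≈ ε × %ΔP_y = -0.300 × (24%) = -7.2%.

-7.2%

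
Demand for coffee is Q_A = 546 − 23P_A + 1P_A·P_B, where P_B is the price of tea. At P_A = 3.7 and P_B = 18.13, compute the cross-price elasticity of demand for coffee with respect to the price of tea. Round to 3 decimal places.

0.127

At P_A = 3.7 and P_B = 18.13: Q_A = 527.981.
∂Q_A/∂P_B = 1P_A = 1(3.7) = 3.7000.
ε = (∂Q_A/∂P_B)(P_B/Q_A) = 3.7000 × (18.13/527.981) ≈ 0.127.
ε > 0: substitutes.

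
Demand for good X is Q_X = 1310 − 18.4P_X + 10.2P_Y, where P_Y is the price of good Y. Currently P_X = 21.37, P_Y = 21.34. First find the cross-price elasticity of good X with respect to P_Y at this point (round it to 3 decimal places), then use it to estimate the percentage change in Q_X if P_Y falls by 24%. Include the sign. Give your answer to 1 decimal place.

-4.6%

At P_X = 21.37, P_Y = 21.34: Q_X = 1134.46.
∂Q_X/∂P_Y = 10.2.
ε = (∂Q_X/∂P_Y)(P_Y/Q_X) = 10.2000 × 21.34/1134.46 ≈ 0.192.
%ΔQ_X ≈ ε × %ΔP_Y = 0.192 × (-24%) = -4.6%.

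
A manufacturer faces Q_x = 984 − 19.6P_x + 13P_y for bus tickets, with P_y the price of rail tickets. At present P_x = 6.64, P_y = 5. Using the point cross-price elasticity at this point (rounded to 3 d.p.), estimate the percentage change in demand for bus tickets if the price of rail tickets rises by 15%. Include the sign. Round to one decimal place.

1.1%

At P_x = 6.64, P_y = 5: Q_x = 918.856.
∂Q_x/∂P_y = 13.
ε = (∂Q_x/∂P_y)(P_y/Q_x) = 13.0000 × 5/918.856 ≈ 0.071.
%ΔQ_x ≈ ε × %ΔP_y = 0.071 × (15%) = 1.1%.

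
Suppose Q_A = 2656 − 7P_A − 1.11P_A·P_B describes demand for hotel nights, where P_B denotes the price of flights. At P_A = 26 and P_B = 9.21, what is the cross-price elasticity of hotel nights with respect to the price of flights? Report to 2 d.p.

At P_A = 26 and P_B = 9.21: Q_A = 2208.199.
∂Q_A/∂P_B = -1.11P_A = -1.11(26) = -28.8600.
ε = (∂Q_A/∂P_B)(P_B/Q_A) = -28.8600 × (9.21/2208.199) ≈ -0.12.

-0.12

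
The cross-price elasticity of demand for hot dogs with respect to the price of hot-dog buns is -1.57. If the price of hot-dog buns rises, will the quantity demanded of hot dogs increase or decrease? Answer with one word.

decrease

ε < 0 and the price of hot-dog buns rises, so the quantity of hot dogs moves in the opposite direction: it decreases.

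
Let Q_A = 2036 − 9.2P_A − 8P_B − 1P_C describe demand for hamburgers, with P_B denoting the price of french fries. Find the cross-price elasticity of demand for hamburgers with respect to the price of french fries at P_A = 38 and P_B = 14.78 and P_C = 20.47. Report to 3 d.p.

-0.076

At P_A = 38 and P_B = 14.78 and P_C = 20.47: Q_A = 1547.69.
∂Q_A/∂P_B = -8.
ε = (∂Q_A/∂P_B)(P_B/Q_A) = -8 × (14.78/1547.69) ≈ -0.076.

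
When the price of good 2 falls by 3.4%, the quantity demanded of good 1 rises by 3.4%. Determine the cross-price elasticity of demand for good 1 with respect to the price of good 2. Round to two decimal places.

ε = (%ΔQ of good 1) / (%ΔP of good 2) = (3.4%) / (-3.4%) ≈ -1.00.
Negative cross-price elasticity: complements.

-1.00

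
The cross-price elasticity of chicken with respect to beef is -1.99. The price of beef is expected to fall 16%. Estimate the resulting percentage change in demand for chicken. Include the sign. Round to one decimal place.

%ΔQ ≈ ε × %ΔP of beef = -1.99 × (-16%) = 31.8%.

31.8%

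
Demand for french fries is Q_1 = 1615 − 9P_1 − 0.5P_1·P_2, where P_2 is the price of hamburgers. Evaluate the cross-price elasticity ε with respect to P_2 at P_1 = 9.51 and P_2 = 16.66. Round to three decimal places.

-0.055

At P_1 = 9.51 and P_2 = 16.66: Q_1 = 1450.192.
∂Q_1/∂P_2 = -0.5P_1 = -0.5(9.51) = -4.7550.
ε = (∂Q_1/∂P_2)(P_2/Q_1) = -4.7550 × (16.66/1450.192) ≈ -0.055.
ε < 0: complements.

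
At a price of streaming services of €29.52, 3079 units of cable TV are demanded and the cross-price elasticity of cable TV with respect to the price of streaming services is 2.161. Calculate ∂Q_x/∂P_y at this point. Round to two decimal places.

ε = (∂Q_x/∂P_y)·(P_y/Q_x) ⇒ ∂Q_x/∂P_y = ε·Q_x/P_y = 2.161 × 3079/29.52 ≈ 225.40.

225.40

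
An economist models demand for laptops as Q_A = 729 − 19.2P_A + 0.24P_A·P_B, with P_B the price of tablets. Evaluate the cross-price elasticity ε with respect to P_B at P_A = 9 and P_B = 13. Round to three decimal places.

0.048

At P_A = 9 and P_B = 13: Q_A = 584.28.
∂Q_A/∂P_B = 0.24P_A = 0.24(9) = 2.1600.
ε = (∂Q_A/∂P_B)(P_B/Q_A) = 2.1600 × (13/584.28) ≈ 0.048.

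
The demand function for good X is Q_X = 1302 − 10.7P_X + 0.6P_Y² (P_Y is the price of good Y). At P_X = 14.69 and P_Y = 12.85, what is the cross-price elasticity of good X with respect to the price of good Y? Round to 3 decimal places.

0.159

At P_X = 14.69 and P_Y = 12.85: Q_X = 1243.890.
∂Q_X/∂P_Y = 1.2P_Y = 1.2(12.85) = 15.4200.
ε = (∂Q_X/∂P_Y)(P_Y/Q_X) = 15.4200 × (12.85/1243.890) ≈ 0.159.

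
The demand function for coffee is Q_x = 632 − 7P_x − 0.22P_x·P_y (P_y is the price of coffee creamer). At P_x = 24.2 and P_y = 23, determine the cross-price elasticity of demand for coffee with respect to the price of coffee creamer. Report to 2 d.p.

-0.36

At P_x = 24.2 and P_y = 23: Q_x = 340.148.
∂Q_x/∂P_y = -0.22P_x = -0.22(24.2) = -5.3240.
ε = (∂Q_x/∂P_y)(P_y/Q_x) = -5.3240 × (23/340.148) ≈ -0.36.
ε < 0: complements.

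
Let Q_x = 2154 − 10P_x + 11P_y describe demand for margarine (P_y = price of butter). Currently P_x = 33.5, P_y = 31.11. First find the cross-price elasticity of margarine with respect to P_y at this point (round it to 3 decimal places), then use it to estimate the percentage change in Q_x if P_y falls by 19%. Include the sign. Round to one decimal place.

-3.0%

At P_x = 33.5, P_y = 31.11: Q_x = 2161.21.
∂Q_x/∂P_y = 11.
ε = (∂Q_x/∂P_y)(P_y/Q_x) = 11.0000 × 31.11/2161.21 ≈ 0.158.
%ΔQ_x ≈ ε × %ΔP_y = 0.158 × (-19%) = -3.0%.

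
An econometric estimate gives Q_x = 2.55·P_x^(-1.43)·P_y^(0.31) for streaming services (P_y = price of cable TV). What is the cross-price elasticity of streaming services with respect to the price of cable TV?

In a log-linear (constant-elasticity) demand function, the coefficient on the exponent of P_y is the cross-price elasticity.
ε = 0.31. Positive, so streaming services and cable TV are substitutes.

0.31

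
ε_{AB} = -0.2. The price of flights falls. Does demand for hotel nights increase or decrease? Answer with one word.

ε < 0 and the price of flights falls, so the quantity of hotel nights moves in the opposite direction: it increases.

increase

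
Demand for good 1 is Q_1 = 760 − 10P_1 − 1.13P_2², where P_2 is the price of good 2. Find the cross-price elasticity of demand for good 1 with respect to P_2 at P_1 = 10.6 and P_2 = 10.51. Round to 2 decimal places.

At P_1 = 10.6 and P_2 = 10.51: Q_1 = 529.180.
∂Q_1/∂P_2 = -2.26P_2 = -2.26(10.51) = -23.7526.
ε = (∂Q_1/∂P_2)(P_2/Q_1) = -23.7526 × (10.51/529.180) ≈ -0.47.

-0.47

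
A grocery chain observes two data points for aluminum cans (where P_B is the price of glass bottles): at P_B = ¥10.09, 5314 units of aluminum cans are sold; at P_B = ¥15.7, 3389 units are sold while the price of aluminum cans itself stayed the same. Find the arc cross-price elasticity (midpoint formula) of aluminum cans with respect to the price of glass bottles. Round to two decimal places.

-1.02

ΔQ_A = 3389 − 5314 = -1925; ΔP_B = 15.7 − 10.09 = 5.61.
Midpoints: Q̄_A = 4351.5, P̄_B = 12.89.
ε = (ΔQ_A/Q̄_A)/(ΔP_B/P̄_B) = (-1925/4351.5)/(5.61/12.89) ≈ -1.02.
ε < 0: aluminum cans and glass bottles are complements.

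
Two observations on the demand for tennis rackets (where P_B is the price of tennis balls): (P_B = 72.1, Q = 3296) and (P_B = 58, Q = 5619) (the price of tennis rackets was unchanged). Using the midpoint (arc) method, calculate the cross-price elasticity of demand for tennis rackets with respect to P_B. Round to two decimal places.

-2.40

ΔQ_A = 5619 − 3296 = 2323; ΔP_B = 58 − 72.1 = -14.1.
Midpoints: Q̄_A = 4457.5, P̄_B = 65.05.
ε = (ΔQ_A/Q̄_A)/(ΔP_B/P̄_B) = (2323/4457.5)/(-14.1/65.05) ≈ -2.40.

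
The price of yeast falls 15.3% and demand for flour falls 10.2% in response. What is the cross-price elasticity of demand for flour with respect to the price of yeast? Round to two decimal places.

0.67

ε = (%ΔQ of flour) / (%ΔP of yeast) = (-10.2%) / (-15.3%) ≈ 0.67.
Positive cross-price elasticity: substitutes.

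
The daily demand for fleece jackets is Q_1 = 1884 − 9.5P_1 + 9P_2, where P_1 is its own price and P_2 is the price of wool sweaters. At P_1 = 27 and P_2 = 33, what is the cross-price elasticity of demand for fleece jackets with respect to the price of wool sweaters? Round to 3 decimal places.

At P_1 = 27 and P_2 = 33: Q_1 = 1924.5.
∂Q_1/∂P_2 = 9.
ε = (∂Q_1/∂P_2)(P_2/Q_1) = 9 × (33/1924.5) ≈ 0.154.

0.154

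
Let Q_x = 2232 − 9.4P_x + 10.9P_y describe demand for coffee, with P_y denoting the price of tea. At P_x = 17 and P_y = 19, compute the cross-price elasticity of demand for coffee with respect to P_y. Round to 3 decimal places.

0.091

At P_x = 17 and P_y = 19: Q_x = 2279.3.
∂Q_x/∂P_y = 10.9.
ε = (∂Q_x/∂P_y)(P_y/Q_x) = 10.9 × (19/2279.3) ≈ 0.091.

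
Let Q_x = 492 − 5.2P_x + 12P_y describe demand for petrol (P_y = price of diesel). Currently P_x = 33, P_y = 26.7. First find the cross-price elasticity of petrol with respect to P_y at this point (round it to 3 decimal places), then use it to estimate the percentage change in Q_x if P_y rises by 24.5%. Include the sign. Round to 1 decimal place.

12.3%

At P_x = 33, P_y = 26.7: Q_x = 640.8.
∂Q_x/∂P_y = 12.
ε = (∂Q_x/∂P_y)(P_y/Q_x) = 12.0000 × 26.7/640.8 ≈ 0.500.
%ΔQ_x ≈ ε × %ΔP_y = 0.500 × (24.5%) = 12.3%.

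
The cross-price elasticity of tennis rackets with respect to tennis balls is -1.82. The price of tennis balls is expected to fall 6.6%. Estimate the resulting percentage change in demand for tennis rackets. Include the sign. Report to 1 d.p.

12.0%

%ΔQ ≈ ε × %ΔP of tennis balls = -1.82 × (-6.6%) = 12.0%.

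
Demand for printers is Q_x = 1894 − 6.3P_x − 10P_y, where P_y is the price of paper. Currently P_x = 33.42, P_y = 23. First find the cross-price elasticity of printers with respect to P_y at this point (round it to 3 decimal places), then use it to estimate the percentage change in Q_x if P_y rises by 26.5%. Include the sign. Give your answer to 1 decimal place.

-4.2%

At P_x = 33.42, P_y = 23: Q_x = 1453.454.
∂Q_x/∂P_y = -10.
ε = (∂Q_x/∂P_y)(P_y/Q_x) = -10.0000 × 23/1453.454 ≈ -0.158.
%ΔQ_x ≈ ε × %ΔP_y = -0.158 × (26.5%) = -4.2%.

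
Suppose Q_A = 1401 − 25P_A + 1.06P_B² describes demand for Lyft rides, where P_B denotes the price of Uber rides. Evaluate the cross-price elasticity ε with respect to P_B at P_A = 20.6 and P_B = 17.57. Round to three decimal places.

At P_A = 20.6 and P_B = 17.57: Q_A = 1213.227.
∂Q_A/∂P_B = 2.12P_B = 2.12(17.57) = 37.2484.
ε = (∂Q_A/∂P_B)(P_B/Q_A) = 37.2484 × (17.57/1213.227) ≈ 0.539.

0.539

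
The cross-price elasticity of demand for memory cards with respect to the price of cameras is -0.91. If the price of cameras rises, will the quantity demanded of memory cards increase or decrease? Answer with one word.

decrease

ε < 0 and the price of cameras rises, so the quantity of memory cards moves in the opposite direction: it decreases.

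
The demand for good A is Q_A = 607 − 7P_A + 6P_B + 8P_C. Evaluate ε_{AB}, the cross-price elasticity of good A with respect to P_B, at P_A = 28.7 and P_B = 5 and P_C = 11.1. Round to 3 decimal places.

0.057

At P_A = 28.7 and P_B = 5 and P_C = 11.1: Q_A = 524.9.
∂Q_A/∂P_B = 6.
ε = (∂Q_A/∂P_B)(P_B/Q_A) = 6 × (5/524.9) ≈ 0.057.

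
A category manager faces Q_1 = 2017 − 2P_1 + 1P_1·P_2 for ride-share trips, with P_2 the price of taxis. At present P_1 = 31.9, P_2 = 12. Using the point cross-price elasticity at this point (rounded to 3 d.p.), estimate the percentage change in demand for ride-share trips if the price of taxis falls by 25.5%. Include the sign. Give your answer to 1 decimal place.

-4.2%

At P_1 = 31.9, P_2 = 12: Q_1 = 2336.
∂Q_1/∂P_2 = 1P_1 = 31.9000.
ε = (∂Q_1/∂P_2)(P_2/Q_1) = 31.9000 × 12/2336 ≈ 0.164.
%ΔQ_1 ≈ ε × %ΔP_2 = 0.164 × (-25.5%) = -4.2%.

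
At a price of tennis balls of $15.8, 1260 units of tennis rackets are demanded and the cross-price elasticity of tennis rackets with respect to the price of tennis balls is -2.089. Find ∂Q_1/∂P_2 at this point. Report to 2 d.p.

-166.59

ε = (∂Q_1/∂P_2)·(P_2/Q_1) ⇒ ∂Q_1/∂P_2 = ε·Q_1/P_2 = -2.089 × 1260/15.8 ≈ -166.59.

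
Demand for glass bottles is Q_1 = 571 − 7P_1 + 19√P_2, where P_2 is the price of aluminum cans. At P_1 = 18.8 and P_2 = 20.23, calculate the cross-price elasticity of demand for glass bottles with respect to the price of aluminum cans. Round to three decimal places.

At P_1 = 18.8 and P_2 = 20.23: Q_1 = 524.858.
∂Q_1/∂P_2 = 19/(2√P_2) = 19/(2√20.23) = 2.1122.
ε = (∂Q_1/∂P_2)(P_2/Q_1) = 2.1122 × (20.23/524.858) ≈ 0.081.
ε > 0: substitutes.

0.081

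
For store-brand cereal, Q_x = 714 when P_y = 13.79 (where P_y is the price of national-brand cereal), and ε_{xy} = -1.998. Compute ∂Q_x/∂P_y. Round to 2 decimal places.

-103.45

ε = (∂Q_x/∂P_y)·(P_y/Q_x) ⇒ ∂Q_x/∂P_y = ε·Q_x/P_y = -1.998 × 714/13.79 ≈ -103.45.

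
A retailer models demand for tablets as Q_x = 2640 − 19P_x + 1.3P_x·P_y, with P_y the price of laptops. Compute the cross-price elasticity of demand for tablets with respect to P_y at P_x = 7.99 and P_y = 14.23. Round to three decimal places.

At P_x = 7.99 and P_y = 14.23: Q_x = 2635.997.
∂Q_x/∂P_y = 1.3P_x = 1.3(7.99) = 10.3870.
ε = (∂Q_x/∂P_y)(P_y/Q_x) = 10.3870 × (14.23/2635.997) ≈ 0.056.

0.056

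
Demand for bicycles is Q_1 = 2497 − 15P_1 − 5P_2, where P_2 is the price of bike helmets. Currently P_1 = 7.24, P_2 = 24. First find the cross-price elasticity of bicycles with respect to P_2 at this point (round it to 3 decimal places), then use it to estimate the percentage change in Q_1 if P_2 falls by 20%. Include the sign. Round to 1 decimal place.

1.1%

At P_1 = 7.24, P_2 = 24: Q_1 = 2268.4.
∂Q_1/∂P_2 = -5.
ε = (∂Q_1/∂P_2)(P_2/Q_1) = -5.0000 × 24/2268.4 ≈ -0.053.
%ΔQ_1 ≈ ε × %ΔP_2 = -0.053 × (-20%) = 1.1%.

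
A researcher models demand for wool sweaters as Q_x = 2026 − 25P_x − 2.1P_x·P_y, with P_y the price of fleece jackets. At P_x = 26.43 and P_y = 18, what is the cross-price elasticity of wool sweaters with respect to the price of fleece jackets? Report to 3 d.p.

At P_x = 26.43 and P_y = 18: Q_x = 366.196.
∂Q_x/∂P_y = -2.1P_x = -2.1(26.43) = -55.5030.
ε = (∂Q_x/∂P_y)(P_y/Q_x) = -55.5030 × (18/366.196) ≈ -2.728.

-2.728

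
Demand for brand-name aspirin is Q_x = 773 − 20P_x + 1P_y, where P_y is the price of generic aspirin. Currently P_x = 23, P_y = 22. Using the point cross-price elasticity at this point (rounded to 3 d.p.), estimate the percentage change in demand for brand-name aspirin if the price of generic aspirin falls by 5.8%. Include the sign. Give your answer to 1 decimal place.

-0.4%

At P_x = 23, P_y = 22: Q_x = 335.
∂Q_x/∂P_y = 1.
ε = (∂Q_x/∂P_y)(P_y/Q_x) = 1.0000 × 22/335 ≈ 0.066.
%ΔQ_x ≈ ε × %ΔP_y = 0.066 × (-5.8%) = -0.4%.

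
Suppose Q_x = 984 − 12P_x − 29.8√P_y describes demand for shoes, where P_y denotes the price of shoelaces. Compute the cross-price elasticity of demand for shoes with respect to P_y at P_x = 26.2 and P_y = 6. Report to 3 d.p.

At P_x = 26.2 and P_y = 6: Q_x = 596.605.
∂Q_x/∂P_y = -29.8/(2√P_y) = -29.8/(2√6) = -6.0829.
ε = (∂Q_x/∂P_y)(P_y/Q_x) = -6.0829 × (6/596.605) ≈ -0.061.
ε < 0: complements.

-0.061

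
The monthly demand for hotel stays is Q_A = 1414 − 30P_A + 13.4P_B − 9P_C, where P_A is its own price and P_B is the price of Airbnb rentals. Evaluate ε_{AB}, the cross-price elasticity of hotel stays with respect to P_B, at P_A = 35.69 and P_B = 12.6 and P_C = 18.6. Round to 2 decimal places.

0.49

At P_A = 35.69 and P_B = 12.6 and P_C = 18.6: Q_A = 344.74.
∂Q_A/∂P_B = 13.4.
ε = (∂Q_A/∂P_B)(P_B/Q_A) = 13.4 × (12.6/344.74) ≈ 0.49.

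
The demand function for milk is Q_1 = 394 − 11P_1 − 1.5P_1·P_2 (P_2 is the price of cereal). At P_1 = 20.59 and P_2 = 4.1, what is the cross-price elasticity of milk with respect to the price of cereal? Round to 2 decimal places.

At P_1 = 20.59 and P_2 = 4.1: Q_1 = 40.882.
∂Q_1/∂P_2 = -1.5P_1 = -1.5(20.59) = -30.8850.
ε = (∂Q_1/∂P_2)(P_2/Q_1) = -30.8850 × (4.1/40.882) ≈ -3.10.

-3.10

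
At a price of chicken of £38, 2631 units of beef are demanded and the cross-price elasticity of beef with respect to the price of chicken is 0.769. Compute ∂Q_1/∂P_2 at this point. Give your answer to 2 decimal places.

53.24

ε = (∂Q_1/∂P_2)·(P_2/Q_1) ⇒ ∂Q_1/∂P_2 = ε·Q_1/P_2 = 0.769 × 2631/38 ≈ 53.24.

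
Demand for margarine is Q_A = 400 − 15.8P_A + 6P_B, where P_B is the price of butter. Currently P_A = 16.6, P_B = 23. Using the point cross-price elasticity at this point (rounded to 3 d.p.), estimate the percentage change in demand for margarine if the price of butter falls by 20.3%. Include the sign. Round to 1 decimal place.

At P_A = 16.6, P_B = 23: Q_A = 275.72.
∂Q_A/∂P_B = 6.
ε = (∂Q_A/∂P_B)(P_B/Q_A) = 6.0000 × 23/275.72 ≈ 0.501.
%ΔQ_A ≈ ε × %ΔP_B = 0.501 × (-20.3%) = -10.2%.

-10.2%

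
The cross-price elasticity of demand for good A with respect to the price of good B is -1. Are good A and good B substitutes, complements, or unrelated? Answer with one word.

complements

ε = -1 < 0, so a higher price of good B lowers demand for good A: complements.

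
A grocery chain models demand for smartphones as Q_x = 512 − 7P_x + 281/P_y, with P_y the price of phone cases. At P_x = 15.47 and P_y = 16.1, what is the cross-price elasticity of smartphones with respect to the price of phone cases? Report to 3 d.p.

At P_x = 15.47 and P_y = 16.1: Q_x = 421.163.
∂Q_x/∂P_y = −281/P_y² = -1.0841.
ε = (∂Q_x/∂P_y)(P_y/Q_x) = -1.0841 × (16.1/421.163) ≈ -0.041.

-0.041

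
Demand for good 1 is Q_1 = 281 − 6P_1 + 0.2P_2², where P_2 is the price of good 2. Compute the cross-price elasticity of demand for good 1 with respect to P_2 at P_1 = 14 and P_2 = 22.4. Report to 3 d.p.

At P_1 = 14 and P_2 = 22.4: Q_1 = 297.352.
∂Q_1/∂P_2 = 0.4P_2 = 0.4(22.4) = 8.9600.
ε = (∂Q_1/∂P_2)(P_2/Q_1) = 8.9600 × (22.4/297.352) ≈ 0.675.

0.675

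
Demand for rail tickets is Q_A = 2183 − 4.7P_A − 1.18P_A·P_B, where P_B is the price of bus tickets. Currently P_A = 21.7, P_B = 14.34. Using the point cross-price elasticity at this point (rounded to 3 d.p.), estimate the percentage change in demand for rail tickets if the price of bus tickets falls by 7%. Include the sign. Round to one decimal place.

At P_A = 21.7, P_B = 14.34: Q_A = 1713.820.
∂Q_A/∂P_B = -1.18P_A = -25.6060.
ε = (∂Q_A/∂P_B)(P_B/Q_A) = -25.6060 × 14.34/1713.820 ≈ -0.214.
%ΔQ_A ≈ ε × %ΔP_B = -0.214 × (-7%) = 1.5%.

1.5%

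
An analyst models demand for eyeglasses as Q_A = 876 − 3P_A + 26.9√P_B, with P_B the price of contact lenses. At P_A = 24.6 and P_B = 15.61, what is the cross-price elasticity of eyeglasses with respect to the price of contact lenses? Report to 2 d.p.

At P_A = 24.6 and P_B = 15.61: Q_A = 908.481.
∂Q_A/∂P_B = 26.9/(2√P_B) = 26.9/(2√15.61) = 3.4042.
ε = (∂Q_A/∂P_B)(P_B/Q_A) = 3.4042 × (15.61/908.481) ≈ 0.06.
ε > 0: substitutes.

0.06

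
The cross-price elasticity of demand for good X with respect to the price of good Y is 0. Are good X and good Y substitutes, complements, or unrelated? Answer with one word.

ε = 0: demand for good X does not respond to good Y's price; the goods are unrelated.

unrelated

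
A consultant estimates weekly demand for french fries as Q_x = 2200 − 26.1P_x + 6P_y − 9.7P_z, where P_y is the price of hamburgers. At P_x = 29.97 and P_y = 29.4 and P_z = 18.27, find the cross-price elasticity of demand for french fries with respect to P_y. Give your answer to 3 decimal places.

At P_x = 29.97 and P_y = 29.4 and P_z = 18.27: Q_x = 1416.964.
∂Q_x/∂P_y = 6.
ε = (∂Q_x/∂P_y)(P_y/Q_x) = 6 × (29.4/1416.964) ≈ 0.124.

0.124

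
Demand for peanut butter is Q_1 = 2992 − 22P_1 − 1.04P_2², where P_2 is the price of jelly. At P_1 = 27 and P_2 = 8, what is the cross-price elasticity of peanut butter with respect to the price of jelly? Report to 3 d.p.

At P_1 = 27 and P_2 = 8: Q_1 = 2331.44.
∂Q_1/∂P_2 = -2.08P_2 = -2.08(8) = -16.6400.
ε = (∂Q_1/∂P_2)(P_2/Q_1) = -16.6400 × (8/2331.44) ≈ -0.057.
ε < 0: complements.

-0.057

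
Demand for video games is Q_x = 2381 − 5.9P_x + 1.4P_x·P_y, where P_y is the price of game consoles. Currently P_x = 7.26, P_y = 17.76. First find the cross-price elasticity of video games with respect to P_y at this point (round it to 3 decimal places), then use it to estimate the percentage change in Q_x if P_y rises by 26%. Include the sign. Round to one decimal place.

At P_x = 7.26, P_y = 17.76: Q_x = 2518.679.
∂Q_x/∂P_y = 1.4P_x = 10.1640.
ε = (∂Q_x/∂P_y)(P_y/Q_x) = 10.1640 × 17.76/2518.679 ≈ 0.072.
%ΔQ_x ≈ ε × %ΔP_y = 0.072 × (26%) = 1.9%.

1.9%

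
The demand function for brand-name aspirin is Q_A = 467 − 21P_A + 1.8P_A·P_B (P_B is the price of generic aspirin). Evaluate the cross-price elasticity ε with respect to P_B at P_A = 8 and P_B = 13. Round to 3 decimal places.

0.385

At P_A = 8 and P_B = 13: Q_A = 486.2.
∂Q_A/∂P_B = 1.8P_A = 1.8(8) = 14.4000.
ε = (∂Q_A/∂P_B)(P_B/Q_A) = 14.4000 × (13/486.2) ≈ 0.385.
ε > 0: substitutes.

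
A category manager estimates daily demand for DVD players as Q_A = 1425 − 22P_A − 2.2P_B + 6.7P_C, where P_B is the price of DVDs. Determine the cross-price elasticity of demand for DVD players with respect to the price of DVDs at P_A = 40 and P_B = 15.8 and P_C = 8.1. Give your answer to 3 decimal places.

At P_A = 40 and P_B = 15.8 and P_C = 8.1: Q_A = 564.51.
∂Q_A/∂P_B = -2.2.
ε = (∂Q_A/∂P_B)(P_B/Q_A) = -2.2 × (15.8/564.51) ≈ -0.062.
Since ε < 0, DVD players and DVDs are complements.

-0.062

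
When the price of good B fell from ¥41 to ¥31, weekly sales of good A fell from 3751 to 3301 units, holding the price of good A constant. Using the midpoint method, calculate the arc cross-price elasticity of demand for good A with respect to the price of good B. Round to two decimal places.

0.46

ΔQ_A = 3301 − 3751 = -450; ΔP_B = 31 − 41 = -10.
Midpoints: Q̄_A = 3526.0, P̄_B = 36.00.
ε = (ΔQ_A/Q̄_A)/(ΔP_B/P̄_B) = (-450/3526.0)/(-10/36.00) ≈ 0.46.
ε > 0: good A and good B are substitutes.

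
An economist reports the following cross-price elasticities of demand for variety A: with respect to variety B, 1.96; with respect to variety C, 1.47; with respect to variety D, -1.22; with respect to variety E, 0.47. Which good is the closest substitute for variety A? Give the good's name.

Substitutes have ε > 0. Among the positive values, 1.96 (variety B) is largest.

variety B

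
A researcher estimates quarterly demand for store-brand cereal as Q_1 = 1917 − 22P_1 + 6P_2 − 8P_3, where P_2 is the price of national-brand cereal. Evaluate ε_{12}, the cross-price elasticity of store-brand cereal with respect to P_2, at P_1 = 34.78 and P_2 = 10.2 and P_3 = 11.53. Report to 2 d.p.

At P_1 = 34.78 and P_2 = 10.2 and P_3 = 11.53: Q_1 = 1120.8.
∂Q_1/∂P_2 = 6.
ε = (∂Q_1/∂P_2)(P_2/Q_1) = 6 × (10.2/1120.8) ≈ 0.05.
Since ε > 0, store-brand cereal and national-brand cereal are substitutes.

0.05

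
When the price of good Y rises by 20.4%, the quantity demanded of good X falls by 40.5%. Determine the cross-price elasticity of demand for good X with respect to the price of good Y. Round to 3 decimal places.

ε = (%ΔQ of good X) / (%ΔP of good Y) = (-40.5%) / (20.4%) ≈ -1.985.

-1.985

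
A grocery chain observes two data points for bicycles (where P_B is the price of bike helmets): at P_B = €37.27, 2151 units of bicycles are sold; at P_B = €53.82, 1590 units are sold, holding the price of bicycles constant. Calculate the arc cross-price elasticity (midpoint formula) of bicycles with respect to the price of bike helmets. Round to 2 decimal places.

-0.83

ΔQ_A = 1590 − 2151 = -561; ΔP_B = 53.82 − 37.27 = 16.55.
Midpoints: Q̄_A = 1870.5, P̄_B = 45.55.
ε = (ΔQ_A/Q̄_A)/(ΔP_B/P̄_B) = (-561/1870.5)/(16.55/45.55) ≈ -0.83.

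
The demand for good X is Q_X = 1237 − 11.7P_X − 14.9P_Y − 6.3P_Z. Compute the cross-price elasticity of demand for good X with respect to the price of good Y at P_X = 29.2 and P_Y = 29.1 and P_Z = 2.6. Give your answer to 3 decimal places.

-0.974

At P_X = 29.2 and P_Y = 29.1 and P_Z = 2.6: Q_X = 445.39.
∂Q_X/∂P_Y = -14.9.
ε = (∂Q_X/∂P_Y)(P_Y/Q_X) = -14.9 × (29.1/445.39) ≈ -0.974.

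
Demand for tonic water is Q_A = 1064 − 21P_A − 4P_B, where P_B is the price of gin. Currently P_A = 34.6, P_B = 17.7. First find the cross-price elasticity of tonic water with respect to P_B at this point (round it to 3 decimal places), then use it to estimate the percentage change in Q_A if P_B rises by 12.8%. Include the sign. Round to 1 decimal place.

At P_A = 34.6, P_B = 17.7: Q_A = 266.6.
∂Q_A/∂P_B = -4.
ε = (∂Q_A/∂P_B)(P_B/Q_A) = -4.0000 × 17.7/266.6 ≈ -0.266.
%ΔQ_A ≈ ε × %ΔP_B = -0.266 × (12.8%) = -3.4%.

-3.4%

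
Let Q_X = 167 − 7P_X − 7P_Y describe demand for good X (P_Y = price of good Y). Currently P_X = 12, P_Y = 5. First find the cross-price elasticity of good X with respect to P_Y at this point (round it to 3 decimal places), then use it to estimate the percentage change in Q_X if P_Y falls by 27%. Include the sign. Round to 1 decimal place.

19.7%

At P_X = 12, P_Y = 5: Q_X = 48.
∂Q_X/∂P_Y = -7.
ε = (∂Q_X/∂P_Y)(P_Y/Q_X) = -7.0000 × 5/48 ≈ -0.729.
%ΔQ_X ≈ ε × %ΔP_Y = -0.729 × (-27%) = 19.7%.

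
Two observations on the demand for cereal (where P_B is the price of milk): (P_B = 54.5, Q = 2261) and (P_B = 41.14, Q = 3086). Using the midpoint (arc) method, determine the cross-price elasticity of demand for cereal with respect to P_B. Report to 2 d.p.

-1.10

ΔQ_A = 3086 − 2261 = 825; ΔP_B = 41.14 − 54.5 = -13.36.
Midpoints: Q̄_A = 2673.5, P̄_B = 47.82.
ε = (ΔQ_A/Q̄_A)/(ΔP_B/P̄_B) = (825/2673.5)/(-13.36/47.82) ≈ -1.10.
ε < 0: cereal and milk are complements.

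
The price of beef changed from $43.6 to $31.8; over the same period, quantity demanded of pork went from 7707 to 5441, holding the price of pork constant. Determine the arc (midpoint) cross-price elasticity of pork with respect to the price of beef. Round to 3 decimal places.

1.101

ΔQ_A = 5441 − 7707 = -2266; ΔP_B = 31.8 − 43.6 = -11.8.
Midpoints: Q̄_A = 6574.0, P̄_B = 37.70.
ε = (ΔQ_A/Q̄_A)/(ΔP_B/P̄_B) = (-2266/6574.0)/(-11.8/37.70) ≈ 1.101.
ε > 0: pork and beef are substitutes.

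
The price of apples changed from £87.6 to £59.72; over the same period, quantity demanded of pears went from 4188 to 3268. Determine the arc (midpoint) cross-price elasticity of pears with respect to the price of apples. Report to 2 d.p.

ΔQ_A = 3268 − 4188 = -920; ΔP_B = 59.72 − 87.6 = -27.88.
Midpoints: Q̄_A = 3728.0, P̄_B = 73.66.
ε = (ΔQ_A/Q̄_A)/(ΔP_B/P̄_B) = (-920/3728.0)/(-27.88/73.66) ≈ 0.65.

0.65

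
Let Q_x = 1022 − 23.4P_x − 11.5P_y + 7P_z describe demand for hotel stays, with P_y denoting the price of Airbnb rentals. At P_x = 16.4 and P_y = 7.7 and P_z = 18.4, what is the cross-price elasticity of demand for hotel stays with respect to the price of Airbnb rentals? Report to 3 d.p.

At P_x = 16.4 and P_y = 7.7 and P_z = 18.4: Q_x = 678.49.
∂Q_x/∂P_y = -11.5.
ε = (∂Q_x/∂P_y)(P_y/Q_x) = -11.5 × (7.7/678.49) ≈ -0.131.

-0.131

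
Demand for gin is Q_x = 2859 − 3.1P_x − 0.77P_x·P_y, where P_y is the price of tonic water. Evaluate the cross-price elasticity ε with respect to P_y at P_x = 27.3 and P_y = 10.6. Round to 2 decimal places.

At P_x = 27.3 and P_y = 10.6: Q_x = 2551.547.
∂Q_x/∂P_y = -0.77P_x = -0.77(27.3) = -21.0210.
ε = (∂Q_x/∂P_y)(P_y/Q_x) = -21.0210 × (10.6/2551.547) ≈ -0.09.
ε < 0: complements.

-0.09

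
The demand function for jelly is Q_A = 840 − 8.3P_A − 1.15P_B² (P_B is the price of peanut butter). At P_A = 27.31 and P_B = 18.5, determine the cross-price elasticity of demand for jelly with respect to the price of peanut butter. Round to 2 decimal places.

At P_A = 27.31 and P_B = 18.5: Q_A = 219.740.
∂Q_A/∂P_B = -2.3P_B = -2.3(18.5) = -42.5500.
ε = (∂Q_A/∂P_B)(P_B/Q_A) = -42.5500 × (18.5/219.740) ≈ -3.58.

-3.58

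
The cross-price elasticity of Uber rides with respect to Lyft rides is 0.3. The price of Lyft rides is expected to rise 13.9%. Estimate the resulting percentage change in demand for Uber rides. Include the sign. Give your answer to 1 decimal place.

%ΔQ ≈ ε × %ΔP of Lyft rides = 0.3 × (13.9%) = 4.2%.
Demand for Uber rides rises by about 4.2%.

4.2%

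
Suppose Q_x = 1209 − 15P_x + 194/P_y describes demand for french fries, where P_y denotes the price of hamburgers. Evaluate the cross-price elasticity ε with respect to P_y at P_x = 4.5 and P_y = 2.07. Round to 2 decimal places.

At P_x = 4.5 and P_y = 2.07: Q_x = 1235.220.
∂Q_x/∂P_y = −194/P_y² = -45.2753.
ε = (∂Q_x/∂P_y)(P_y/Q_x) = -45.2753 × (2.07/1235.220) ≈ -0.08.
ε < 0: complements.

-0.08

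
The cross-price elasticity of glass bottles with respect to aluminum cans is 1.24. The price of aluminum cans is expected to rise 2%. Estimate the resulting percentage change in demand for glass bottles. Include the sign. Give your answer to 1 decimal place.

2.5%

%ΔQ ≈ ε × %ΔP of aluminum cans = 1.24 × (2%) = 2.5%.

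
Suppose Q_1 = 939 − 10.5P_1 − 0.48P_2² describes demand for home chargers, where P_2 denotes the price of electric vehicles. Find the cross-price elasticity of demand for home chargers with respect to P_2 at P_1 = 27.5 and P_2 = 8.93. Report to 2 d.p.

At P_1 = 27.5 and P_2 = 8.93: Q_1 = 611.972.
∂Q_1/∂P_2 = -0.96P_2 = -0.96(8.93) = -8.5728.
ε = (∂Q_1/∂P_2)(P_2/Q_1) = -8.5728 × (8.93/611.972) ≈ -0.13.
ε < 0: complements.

-0.13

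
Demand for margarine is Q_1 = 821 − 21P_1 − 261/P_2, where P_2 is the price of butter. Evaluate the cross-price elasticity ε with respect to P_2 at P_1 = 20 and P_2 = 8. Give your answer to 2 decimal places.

At P_1 = 20 and P_2 = 8: Q_1 = 368.375.
∂Q_1/∂P_2 = 261/P_2² = 4.0781.
ε = (∂Q_1/∂P_2)(P_2/Q_1) = 4.0781 × (8/368.375) ≈ 0.09.
ε > 0: substitutes.

0.09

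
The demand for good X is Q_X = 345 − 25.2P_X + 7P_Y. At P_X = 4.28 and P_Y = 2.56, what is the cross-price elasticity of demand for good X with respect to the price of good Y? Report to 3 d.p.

At P_X = 4.28 and P_Y = 2.56: Q_X = 255.064.
∂Q_X/∂P_Y = 7.
ε = (∂Q_X/∂P_Y)(P_Y/Q_X) = 7 × (2.56/255.064) ≈ 0.070.
Since ε > 0, good X and good Y are substitutes.

0.070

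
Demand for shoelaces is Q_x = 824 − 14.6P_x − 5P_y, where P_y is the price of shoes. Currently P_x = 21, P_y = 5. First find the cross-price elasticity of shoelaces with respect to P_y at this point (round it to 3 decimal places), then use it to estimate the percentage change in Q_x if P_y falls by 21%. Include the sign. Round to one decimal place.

1.1%

At P_x = 21, P_y = 5: Q_x = 492.4.
∂Q_x/∂P_y = -5.
ε = (∂Q_x/∂P_y)(P_y/Q_x) = -5.0000 × 5/492.4 ≈ -0.051.
%ΔQ_x ≈ ε × %ΔP_y = -0.051 × (-21%) = 1.1%.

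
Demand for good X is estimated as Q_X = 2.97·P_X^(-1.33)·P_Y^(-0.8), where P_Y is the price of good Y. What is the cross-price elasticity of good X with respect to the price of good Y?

-0.80

In a log-linear (constant-elasticity) demand function, the coefficient on the exponent of P_Y is the cross-price elasticity.
ε = -0.80. Negative, so good X and good Y are complements.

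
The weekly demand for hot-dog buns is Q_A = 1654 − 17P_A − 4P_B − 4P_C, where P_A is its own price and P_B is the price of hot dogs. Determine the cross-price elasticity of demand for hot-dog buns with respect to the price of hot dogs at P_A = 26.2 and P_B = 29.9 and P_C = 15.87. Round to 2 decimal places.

-0.12

At P_A = 26.2 and P_B = 29.9 and P_C = 15.87: Q_A = 1025.52.
∂Q_A/∂P_B = -4.
ε = (∂Q_A/∂P_B)(P_B/Q_A) = -4 × (29.9/1025.52) ≈ -0.12.
Since ε < 0, hot-dog buns and hot dogs are complements.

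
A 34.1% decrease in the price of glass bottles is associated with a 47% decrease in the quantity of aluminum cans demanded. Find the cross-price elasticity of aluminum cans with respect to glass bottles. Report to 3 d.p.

ε = (%ΔQ of aluminum cans) / (%ΔP of glass bottles) = (-47%) / (-34.1%) ≈ 1.378.
Positive cross-price elasticity: substitutes.

1.378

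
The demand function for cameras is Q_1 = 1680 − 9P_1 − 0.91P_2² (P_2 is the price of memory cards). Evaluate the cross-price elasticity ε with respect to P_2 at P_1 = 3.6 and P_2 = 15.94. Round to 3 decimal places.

-0.326

At P_1 = 3.6 and P_2 = 15.94: Q_1 = 1416.384.
∂Q_1/∂P_2 = -1.82P_2 = -1.82(15.94) = -29.0108.
ε = (∂Q_1/∂P_2)(P_2/Q_1) = -29.0108 × (15.94/1416.384) ≈ -0.326.
ε < 0: complements.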